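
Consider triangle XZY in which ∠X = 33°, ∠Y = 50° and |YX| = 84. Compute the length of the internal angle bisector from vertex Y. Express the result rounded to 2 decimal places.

53.95

The third angle is ∠Z = 180° − ∠Y − ∠X = 97.00°.
Law of sines: |ZY| = |YX|·sin X/sin Z ≈ 46.093.
Law of sines: |XZ| = |YX|·sin Y/sin Z ≈ 64.831.
The bisector from Y has length 2·|ZY|·|YX|·cos(∠Y/2)/(|ZY|+|YX|) ≈ 53.947.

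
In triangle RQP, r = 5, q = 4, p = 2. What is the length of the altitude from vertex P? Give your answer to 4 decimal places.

Semiperimeter s = (5 + 4 + 2)/2 = 5.5.
Heron's formula: area = √(5.5·0.5·1.5·3.5) ≈ 3.7997.
The altitude from P has length 2·area/p ≈ 3.7997.

h_P ≈ 3.7997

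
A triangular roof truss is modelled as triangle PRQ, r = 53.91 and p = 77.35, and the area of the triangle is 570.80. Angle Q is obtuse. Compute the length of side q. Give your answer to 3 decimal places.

130.041

From area = ½·p·r·sin Q, we get sin Q = 2·area/(p·r) ≈ 0.27377.
Taking the obtuse solution, ∠Q ≈ 164.11°.
Law of cosines then gives q ≈ 130.04.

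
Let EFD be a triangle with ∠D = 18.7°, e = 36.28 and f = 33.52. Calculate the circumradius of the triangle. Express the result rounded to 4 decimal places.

By the law of cosines, d² = e² + f² − 2·e·f·cos D = 136.01, so d ≈ 11.662.
Area = ½·e·f·sin D ≈ 194.95.
Circumradius = d/(2 sin D) ≈ 18.188.

R ≈ 18.1878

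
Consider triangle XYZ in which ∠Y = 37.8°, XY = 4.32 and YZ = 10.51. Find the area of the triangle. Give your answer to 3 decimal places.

Area = ½·XY·YZ·sin Y ≈ 13.914.

area ≈ 13.914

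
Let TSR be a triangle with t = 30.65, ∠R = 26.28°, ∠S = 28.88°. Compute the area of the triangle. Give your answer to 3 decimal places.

The third angle is ∠T = 180° − ∠S − ∠R = 124.84°.
Law of sines: s = t·sin S/sin T ≈ 18.036.
Law of sines: r = t·sin R/sin T ≈ 16.534.
Area = ½·t·s·sin R ≈ 122.38.

122.381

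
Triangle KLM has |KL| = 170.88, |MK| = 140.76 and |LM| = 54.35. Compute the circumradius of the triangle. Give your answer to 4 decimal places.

94.1664

By the law of cosines, cos K = (|MK|² + |KL|² − |LM|²) / (2·|MK|·|KL|) ≈ 0.95745, so ∠K ≈ 16.77°.
Circumradius = |LM|/(2 sin K) ≈ 94.166.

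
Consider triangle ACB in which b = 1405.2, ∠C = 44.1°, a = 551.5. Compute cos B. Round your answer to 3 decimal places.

-0.424

By the law of cosines, c² = b² + a² − 2·b·a·cos C = 1.1657e+06, so c ≈ 1079.7.
Law of cosines again: cos B = (a² + c² − b²)/(2·a·c) ≈ -0.42384, so ∠B ≈ 115.08°.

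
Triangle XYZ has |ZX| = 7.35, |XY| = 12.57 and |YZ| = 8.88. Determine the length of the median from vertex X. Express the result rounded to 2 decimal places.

Median from X: ½√(2·|ZX|² + 2·|XY|² − |YZ|²) ≈ 9.2898.

m_X ≈ 9.29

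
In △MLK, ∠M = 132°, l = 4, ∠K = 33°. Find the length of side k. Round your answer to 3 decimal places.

The third angle is ∠L = 180° − ∠K − ∠M = 15.00°.
Law of sines: k = l·sin K/sin L ≈ 8.4173.

8.417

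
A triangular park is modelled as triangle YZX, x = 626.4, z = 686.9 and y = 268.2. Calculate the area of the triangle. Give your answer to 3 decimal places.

Semiperimeter s = (268.2 + 686.9 + 626.4)/2 = 790.75.
Heron's formula: area = √(790.75·522.55·103.85·164.35) ≈ 83979.

area ≈ 83979.180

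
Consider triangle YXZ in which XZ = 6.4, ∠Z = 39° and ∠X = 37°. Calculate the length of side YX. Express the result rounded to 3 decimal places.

The third angle is ∠Y = 180° − ∠X − ∠Z = 104.00°.
Law of sines: YX = XZ·sin Z/sin Y ≈ 4.151.

4.151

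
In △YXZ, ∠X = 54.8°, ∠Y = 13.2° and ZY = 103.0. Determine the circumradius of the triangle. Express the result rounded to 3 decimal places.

The third angle is ∠Z = 180° − ∠Y − ∠X = 112.00°.
Law of sines: XZ = ZY·sin Y/sin X ≈ 28.783.
Law of sines: YX = ZY·sin Z/sin X ≈ 116.87.
Circumradius = ZY/(2 sin X) ≈ 63.024.

R ≈ 63.024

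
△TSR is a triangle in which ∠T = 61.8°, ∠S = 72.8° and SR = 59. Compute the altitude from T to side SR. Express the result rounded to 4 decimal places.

The third angle is ∠R = 180° − ∠T − ∠S = 45.40°.
Law of sines: RT = SR·sin S/sin T ≈ 63.952.
Law of sines: TS = SR·sin R/sin T ≈ 47.668.
Area = ½·SR·RT·sin R ≈ 1343.3.
The altitude from T has length 2·area/SR ≈ 45.536.

h_T ≈ 45.5357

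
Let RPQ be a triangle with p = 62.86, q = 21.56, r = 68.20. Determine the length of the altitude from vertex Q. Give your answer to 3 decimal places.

Semiperimeter s = (68.2 + 62.86 + 21.56)/2 = 76.31.
Heron's formula: area = √(76.31·8.11·13.45·54.75) ≈ 675.08.
The altitude from Q has length 2·area/q ≈ 62.623.

62.623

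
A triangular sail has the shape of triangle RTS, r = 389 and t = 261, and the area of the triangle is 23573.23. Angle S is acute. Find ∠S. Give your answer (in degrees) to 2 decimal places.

From area = ½·r·t·sin S, we get sin S = 2·area/(r·t) ≈ 0.46436.
Taking the acute solution, ∠S ≈ 27.67°.

∠S ≈ 27.67°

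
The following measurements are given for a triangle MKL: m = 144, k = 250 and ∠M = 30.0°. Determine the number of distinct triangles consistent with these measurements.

2

k·sin M = 250·sin(30.0°) ≈ 125.
Since k sin M < m < k (125 < 144 < 250), two triangles exist.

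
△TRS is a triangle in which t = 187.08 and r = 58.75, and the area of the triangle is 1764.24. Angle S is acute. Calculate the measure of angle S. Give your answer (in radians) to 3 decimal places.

0.327

From area = ½·t·r·sin S, we get sin S = 2·area/(t·r) ≈ 0.32104.
Taking the acute solution, ∠S ≈ 0.327 rad.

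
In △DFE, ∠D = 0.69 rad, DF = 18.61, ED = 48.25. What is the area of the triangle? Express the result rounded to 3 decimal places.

285.784

Area = ½·ED·DF·sin D ≈ 285.78.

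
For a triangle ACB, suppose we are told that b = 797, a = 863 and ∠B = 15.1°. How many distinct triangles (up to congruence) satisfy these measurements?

a·sin B = 863·sin(15.1°) ≈ 224.8.
Since a sin B < b < a (224.8 < 797 < 863), two triangles exist.

2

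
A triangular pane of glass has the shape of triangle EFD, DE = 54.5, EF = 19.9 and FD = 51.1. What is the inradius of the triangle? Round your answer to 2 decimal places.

r ≈ 8.10

Semiperimeter s = (51.1 + 54.5 + 19.9)/2 = 62.75.
Heron's formula: area = √(62.75·11.65·8.25·42.85) ≈ 508.36.
Inradius = area/s = 508.36/62.75 ≈ 8.1014.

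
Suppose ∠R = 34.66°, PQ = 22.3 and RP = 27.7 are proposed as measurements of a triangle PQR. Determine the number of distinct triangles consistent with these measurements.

RP·sin R = 27.7·sin(34.66°) ≈ 15.75.
Since RP sin R < PQ < RP (15.75 < 22.3 < 27.7), two triangles exist.

2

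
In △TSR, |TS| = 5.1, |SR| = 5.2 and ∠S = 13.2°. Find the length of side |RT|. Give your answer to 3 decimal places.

1.188

By the law of cosines, |RT|² = |TS|² + |SR|² − 2·|TS|·|SR|·cos S = 1.4114, so |RT| ≈ 1.188.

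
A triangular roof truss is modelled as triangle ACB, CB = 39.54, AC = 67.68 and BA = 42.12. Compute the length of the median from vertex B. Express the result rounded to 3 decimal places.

Median from B: ½√(2·CB² + 2·BA² − AC²) ≈ 22.882.

22.882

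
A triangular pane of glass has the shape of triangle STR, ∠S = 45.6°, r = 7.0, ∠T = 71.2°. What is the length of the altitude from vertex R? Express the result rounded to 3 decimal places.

5.304

The third angle is ∠R = 180° − ∠S − ∠T = 63.20°.
Law of sines: s = r·sin S/sin R ≈ 5.6032.
Law of sines: t = r·sin T/sin R ≈ 7.424.
Area = ½·r·s·sin T ≈ 18.565.
The altitude from R has length 2·area/r ≈ 5.3042.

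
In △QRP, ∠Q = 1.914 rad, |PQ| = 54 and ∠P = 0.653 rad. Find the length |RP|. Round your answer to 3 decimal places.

The third angle is ∠R = π − ∠P − ∠Q = 0.575 rad.
Law of sines: |RP| = |PQ|·sin Q/sin R ≈ 93.563.

93.563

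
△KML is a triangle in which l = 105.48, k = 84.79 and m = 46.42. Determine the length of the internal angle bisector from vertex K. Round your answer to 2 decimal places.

58.06

By the law of cosines, cos K = (m² + l² − k²) / (2·m·l) ≈ 0.62204, so ∠K ≈ 51.53°.
The bisector from K has length 2·m·l·cos(∠K/2)/(m+l) ≈ 58.058.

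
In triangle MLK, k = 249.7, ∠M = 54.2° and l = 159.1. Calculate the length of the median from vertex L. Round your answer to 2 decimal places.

m_L ≈ 213.17

By the law of cosines, m² = l² + k² − 2·l·k·cos M = 41185, so m ≈ 202.94.
Median from L: ½√(2·k² + 2·m² − l²) ≈ 213.17.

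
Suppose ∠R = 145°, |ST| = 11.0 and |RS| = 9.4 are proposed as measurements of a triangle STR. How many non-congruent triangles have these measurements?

1

|RS|·sin R = 9.4·sin(145°) ≈ 5.392.
Since ∠R is not acute, a triangle exists only if |ST| > |RS|; here |ST| > |RS|, so there is exactly one triangle.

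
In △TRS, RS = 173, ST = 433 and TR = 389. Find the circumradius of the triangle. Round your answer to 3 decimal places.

By the law of cosines, cos T = (ST² + TR² − RS²) / (2·ST·TR) ≈ 0.91690, so ∠T ≈ 23.52°.
Circumradius = RS/(2 sin T) ≈ 216.73.

216.733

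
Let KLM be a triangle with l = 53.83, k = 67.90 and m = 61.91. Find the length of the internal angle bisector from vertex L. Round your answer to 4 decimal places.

By the law of cosines, cos L = (m² + k² − l²) / (2·m·k) ≈ 0.65961, so ∠L ≈ 48.73°.
The bisector from L has length 2·m·k·cos(∠L/2)/(m+k) ≈ 58.998.

58.9984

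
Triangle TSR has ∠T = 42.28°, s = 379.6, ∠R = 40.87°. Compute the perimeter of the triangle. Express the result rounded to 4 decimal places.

The third angle is ∠S = 180° − ∠R − ∠T = 96.85°.
Law of sines: t = s·sin T/sin S ≈ 257.21.
Law of sines: r = s·sin R/sin S ≈ 250.18.
Semiperimeter p = (257.21+379.6+250.18)/2 = 443.49.
Perimeter = 257.21 + 379.6 + 250.18 = 886.99.

886.9887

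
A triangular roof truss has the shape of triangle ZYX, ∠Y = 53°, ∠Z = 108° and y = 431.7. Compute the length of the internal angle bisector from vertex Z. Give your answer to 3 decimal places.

t_Z ≈ 146.970

The third angle is ∠X = 180° − ∠Z − ∠Y = 19.00°.
Law of sines: z = y·sin Z/sin Y ≈ 514.09.
Law of sines: x = y·sin X/sin Y ≈ 175.98.
The bisector from Z has length 2·y·x·cos(∠Z/2)/(y+x) ≈ 146.97.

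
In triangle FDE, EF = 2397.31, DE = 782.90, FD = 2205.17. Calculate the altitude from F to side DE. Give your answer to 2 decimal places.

h_F ≈ 2198.35

Semiperimeter s = (782.9 + 2397.3 + 2205.2)/2 = 2692.7.
Heron's formula: area = √(2692.7·1909.8·295.38·487.52) ≈ 8.6054e+05.
The altitude from F has length 2·area/DE ≈ 2198.3.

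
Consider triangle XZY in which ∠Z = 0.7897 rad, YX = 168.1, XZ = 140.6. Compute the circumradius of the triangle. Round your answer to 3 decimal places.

Law of sines: sin Y = XZ·sin Z/YX ≈ 0.59397.
Since YX ≥ XZ, only the acute value applies: ∠Y ≈ 0.6360 rad.
Then ∠X = π − ∠Z − ∠Y ≈ 1.7159 rad.
Law of sines gives ZY = YX·sin X/sin Z ≈ 234.23.
Circumradius = YX/(2 sin Z) ≈ 118.36.

R ≈ 118.357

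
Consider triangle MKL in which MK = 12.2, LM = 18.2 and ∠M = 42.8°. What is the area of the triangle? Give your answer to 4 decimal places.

Area = ½·LM·MK·sin M ≈ 75.432.

area ≈ 75.4316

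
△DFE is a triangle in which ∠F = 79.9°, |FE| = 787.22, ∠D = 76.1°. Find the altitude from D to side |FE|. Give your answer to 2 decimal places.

324.74

The third angle is ∠E = 180° − ∠D − ∠F = 24.00°.
Law of sines: |ED| = |FE|·sin F/sin D ≈ 798.4.
Law of sines: |DF| = |FE|·sin E/sin D ≈ 329.85.
Area = ½·|FE|·|ED|·sin E ≈ 1.2782e+05.
The altitude from D has length 2·area/|FE| ≈ 324.74.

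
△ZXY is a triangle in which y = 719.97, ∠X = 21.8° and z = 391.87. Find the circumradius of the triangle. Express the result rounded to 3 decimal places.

517.965

By the law of cosines, x² = y² + z² − 2·y·z·cos X = 1.48e+05, so x ≈ 384.71.
Area = ½·y·z·sin X ≈ 52388.
Circumradius = x/(2 sin X) ≈ 517.97.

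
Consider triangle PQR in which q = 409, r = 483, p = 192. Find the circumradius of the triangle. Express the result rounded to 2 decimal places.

By the law of cosines, cos P = (q² + r² − p²) / (2·q·r) ≈ 0.92056, so ∠P ≈ 22.99°.
Circumradius = p/(2 sin P) ≈ 245.77.

245.77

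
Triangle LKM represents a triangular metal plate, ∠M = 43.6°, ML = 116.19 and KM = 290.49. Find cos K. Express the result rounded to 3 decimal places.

By the law of cosines, LK² = KM² + ML² − 2·KM·ML·cos M = 49000, so LK ≈ 221.36.
Law of cosines again: cos K = (LK² + KM² − ML²)/(2·LK·KM) ≈ 0.93219, so ∠K ≈ 21.22°.

0.932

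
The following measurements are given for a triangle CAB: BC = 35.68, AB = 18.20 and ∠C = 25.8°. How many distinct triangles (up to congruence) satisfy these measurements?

2

BC·sin C = 35.68·sin(25.8°) ≈ 15.53.
Since BC sin C < AB < BC (15.53 < 18.20 < 35.68), two triangles exist.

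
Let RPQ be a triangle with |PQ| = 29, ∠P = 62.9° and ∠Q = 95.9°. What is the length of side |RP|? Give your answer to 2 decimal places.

The third angle is ∠R = 180° − ∠P − ∠Q = 21.20°.
Law of sines: |RP| = |PQ|·sin Q/sin R ≈ 79.769.

79.77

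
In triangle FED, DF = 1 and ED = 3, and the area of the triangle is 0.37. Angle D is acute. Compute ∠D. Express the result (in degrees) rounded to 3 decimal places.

14.280

From area = ½·ED·DF·sin D, we get sin D = 2·area/(ED·DF) ≈ 0.24667.
Taking the acute solution, ∠D ≈ 14.28°.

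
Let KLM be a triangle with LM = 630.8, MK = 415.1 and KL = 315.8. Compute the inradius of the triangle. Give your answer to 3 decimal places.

r ≈ 84.448

Semiperimeter s = (630.8 + 415.1 + 315.8)/2 = 680.85.
Heron's formula: area = √(680.85·50.05·265.75·365.05) ≈ 57496.
Inradius = area/s = 57496/680.85 ≈ 84.448.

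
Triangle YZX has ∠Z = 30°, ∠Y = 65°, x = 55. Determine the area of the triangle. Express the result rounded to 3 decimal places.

The third angle is ∠X = 180° − ∠Y − ∠Z = 85.00°.
Law of sines: y = x·sin Y/sin X ≈ 50.037.
Law of sines: z = x·sin Z/sin X ≈ 27.605.
Area = ½·x·y·sin Z ≈ 688.01.

688.013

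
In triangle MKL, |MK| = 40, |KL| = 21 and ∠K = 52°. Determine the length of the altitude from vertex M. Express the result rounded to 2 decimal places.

h_M ≈ 31.52

By the law of cosines, |LM|² = |MK|² + |KL|² − 2·|MK|·|KL|·cos K = 1006.7, so |LM| ≈ 31.728.
Area = ½·|MK|·|KL|·sin K ≈ 330.96.
The altitude from M has length 2·area/|KL| ≈ 31.52.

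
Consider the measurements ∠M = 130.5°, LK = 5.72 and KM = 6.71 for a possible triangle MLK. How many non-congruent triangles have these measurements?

KM·sin M = 6.71·sin(130.5°) ≈ 5.102.
Since ∠M is not acute, a triangle exists only if LK > KM; here LK ≤ KM, so there is no triangle.

0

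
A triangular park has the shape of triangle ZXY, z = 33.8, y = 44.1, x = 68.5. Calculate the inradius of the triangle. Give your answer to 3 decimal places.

8.580

Semiperimeter s = (33.8 + 68.5 + 44.1)/2 = 73.2.
Heron's formula: area = √(73.2·39.4·4.7·29.1) ≈ 628.06.
Inradius = area/s = 628.06/73.2 ≈ 8.58.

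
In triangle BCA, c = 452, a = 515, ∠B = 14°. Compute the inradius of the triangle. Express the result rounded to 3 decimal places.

51.176

By the law of cosines, b² = c² + a² − 2·c·a·cos B = 17798, so b ≈ 133.41.
Area = ½·c·a·sin B ≈ 28157.
Semiperimeter s = (133.41+452+515)/2 = 550.2.
Inradius = area/s = 28157/550.2 ≈ 51.176.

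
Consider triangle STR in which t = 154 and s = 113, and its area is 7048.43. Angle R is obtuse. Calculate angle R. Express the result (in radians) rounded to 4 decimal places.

∠R ≈ 2.1973 rad

From area = ½·s·t·sin R, we get sin R = 2·area/(s·t) ≈ 0.81007.
Taking the obtuse solution, ∠R ≈ 2.1973 rad.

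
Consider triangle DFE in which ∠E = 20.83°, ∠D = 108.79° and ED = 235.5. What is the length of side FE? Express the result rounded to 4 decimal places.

289.4351

The third angle is ∠F = 180° − ∠E − ∠D = 50.38°.
Law of sines: FE = ED·sin D/sin F ≈ 289.44.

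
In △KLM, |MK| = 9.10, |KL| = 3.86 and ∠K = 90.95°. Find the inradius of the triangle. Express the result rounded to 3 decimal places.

By the law of cosines, |LM|² = |MK|² + |KL|² − 2·|MK|·|KL|·cos K = 98.874, so |LM| ≈ 9.9436.
Area = ½·|MK|·|KL|·sin K ≈ 17.561.
Semiperimeter s = (9.9436+9.1+3.86)/2 = 11.452.
Inradius = area/s = 17.561/11.452 ≈ 1.5334.

r ≈ 1.533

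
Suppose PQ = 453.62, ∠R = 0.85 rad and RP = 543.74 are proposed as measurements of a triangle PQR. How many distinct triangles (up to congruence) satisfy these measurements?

RP·sin R = 543.74·sin(0.85 rad) ≈ 408.5.
Since RP sin R < PQ < RP (408.5 < 453.62 < 543.74), two triangles exist.

2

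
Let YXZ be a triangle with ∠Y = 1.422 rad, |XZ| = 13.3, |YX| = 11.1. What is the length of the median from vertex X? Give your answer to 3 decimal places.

Law of sines: sin Z = |YX|·sin Y/|XZ| ≈ 0.82536.
Since |XZ| ≥ |YX|, only the acute value applies: ∠Z ≈ 0.971 rad.
Then ∠X = π − ∠Y − ∠Z ≈ 0.749 rad.
Law of sines gives |ZY| = |XZ|·sin X/sin Y ≈ 9.1547.
Median from X: ½√(2·|YX|² + 2·|XZ|² − |ZY|²) ≈ 11.362.

m_X ≈ 11.362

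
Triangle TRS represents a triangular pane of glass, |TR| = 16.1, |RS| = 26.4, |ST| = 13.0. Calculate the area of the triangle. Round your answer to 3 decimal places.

Semiperimeter s = (26.4 + 13 + 16.1)/2 = 27.75.
Heron's formula: area = √(27.75·1.35·14.75·11.65) ≈ 80.234.

80.234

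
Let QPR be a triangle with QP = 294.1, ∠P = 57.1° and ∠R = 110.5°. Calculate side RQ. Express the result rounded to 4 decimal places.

The third angle is ∠Q = 180° − ∠P − ∠R = 12.40°.
Law of sines: RQ = QP·sin P/sin R ≈ 263.63.

263.6271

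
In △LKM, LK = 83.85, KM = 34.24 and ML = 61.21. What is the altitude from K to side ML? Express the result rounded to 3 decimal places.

Semiperimeter s = (34.24 + 61.21 + 83.85)/2 = 89.65.
Heron's formula: area = √(89.65·55.41·28.44·5.8) ≈ 905.21.
The altitude from K has length 2·area/ML ≈ 29.577.

h_K ≈ 29.577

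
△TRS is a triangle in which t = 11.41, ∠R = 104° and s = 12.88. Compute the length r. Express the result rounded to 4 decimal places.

By the law of cosines, r² = s² + t² − 2·s·t·cos R = 367.19, so r ≈ 19.162.

19.1622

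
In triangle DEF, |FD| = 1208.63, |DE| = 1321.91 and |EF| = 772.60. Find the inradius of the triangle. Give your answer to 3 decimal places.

Semiperimeter s = (772.6 + 1208.6 + 1321.9)/2 = 1651.6.
Heron's formula: area = √(1651.6·878.97·442.94·329.66) ≈ 4.6041e+05.
Inradius = area/s = 4.6041e+05/1651.6 ≈ 278.77.

278.769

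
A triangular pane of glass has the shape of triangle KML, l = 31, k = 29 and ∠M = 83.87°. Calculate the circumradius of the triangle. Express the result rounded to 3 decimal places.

By the law of cosines, m² = l² + k² − 2·l·k·cos M = 1610, so m ≈ 40.125.
Area = ½·l·k·sin M ≈ 446.93.
Circumradius = m/(2 sin M) ≈ 20.178.

20.178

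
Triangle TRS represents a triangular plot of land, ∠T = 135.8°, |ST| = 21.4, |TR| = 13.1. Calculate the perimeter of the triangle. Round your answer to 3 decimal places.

By the law of cosines, |RS|² = |ST|² + |TR|² − 2·|ST|·|TR|·cos T = 1031.5, so |RS| ≈ 32.117.
Semiperimeter s = (32.117+21.4+13.1)/2 = 33.309.
Perimeter = 32.117 + 21.4 + 13.1 = 66.617.

perimeter ≈ 66.617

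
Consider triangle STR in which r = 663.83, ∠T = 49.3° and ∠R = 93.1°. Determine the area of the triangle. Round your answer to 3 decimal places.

area ≈ 102070.226

The third angle is ∠S = 180° − ∠T − ∠R = 37.60°.
Law of sines: s = r·sin S/sin R ≈ 405.63.
Law of sines: t = r·sin T/sin R ≈ 504.01.
Area = ½·r·s·sin T ≈ 1.0207e+05.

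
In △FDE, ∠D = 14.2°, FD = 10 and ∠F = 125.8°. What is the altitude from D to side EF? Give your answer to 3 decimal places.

The third angle is ∠E = 180° − ∠F − ∠D = 40.00°.
Law of sines: DE = FD·sin F/sin E ≈ 12.618.
Law of sines: EF = FD·sin D/sin E ≈ 3.8163.
Area = ½·FD·DE·sin D ≈ 15.476.
The altitude from D has length 2·area/EF ≈ 8.1106.

h_D ≈ 8.111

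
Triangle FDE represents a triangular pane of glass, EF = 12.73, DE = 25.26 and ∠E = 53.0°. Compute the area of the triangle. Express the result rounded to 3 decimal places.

area ≈ 128.405

Area = ½·DE·EF·sin E ≈ 128.4.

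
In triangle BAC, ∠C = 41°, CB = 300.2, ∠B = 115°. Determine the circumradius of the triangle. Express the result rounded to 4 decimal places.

R ≈ 369.0349

The third angle is ∠A = 180° − ∠C − ∠B = 24.00°.
Law of sines: AC = CB·sin B/sin A ≈ 668.92.
Law of sines: BA = CB·sin C/sin A ≈ 484.22.
Circumradius = CB/(2 sin A) ≈ 369.03.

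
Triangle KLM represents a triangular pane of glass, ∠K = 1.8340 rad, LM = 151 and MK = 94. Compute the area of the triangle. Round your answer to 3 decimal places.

Law of sines: sin L = MK·sin K/LM ≈ 0.60108.
Since LM ≥ MK, only the acute value applies: ∠L ≈ 0.6448 rad.
Then ∠M = π − ∠K − ∠L ≈ 0.6627 rad.
Law of sines gives KL = LM·sin M/sin K ≈ 96.221.
Area = ½·LM·MK·sin M ≈ 4366.7.

area ≈ 4366.655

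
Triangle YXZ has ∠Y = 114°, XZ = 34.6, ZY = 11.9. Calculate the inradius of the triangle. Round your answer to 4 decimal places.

r ≈ 4.0865

Law of sines: sin X = ZY·sin Y/XZ ≈ 0.31420.
Since XZ ≥ ZY, only the acute value applies: ∠X ≈ 18.31°.
Then ∠Z = 180° − ∠Y − ∠X ≈ 47.69°.
Law of sines gives YX = XZ·sin Z/sin Y ≈ 28.008.
Area = ½·XZ·ZY·sin Z ≈ 152.24.
Semiperimeter s = (34.6+11.9+28.008)/2 = 37.254.
Inradius = area/s = 152.24/37.254 ≈ 4.0865.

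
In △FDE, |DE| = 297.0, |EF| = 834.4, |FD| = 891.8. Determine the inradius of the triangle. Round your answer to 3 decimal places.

Semiperimeter s = (297 + 834.4 + 891.8)/2 = 1011.6.
Heron's formula: area = √(1011.6·714.6·177.2·119.8) ≈ 1.2388e+05.
Inradius = area/s = 1.2388e+05/1011.6 ≈ 122.46.

122.458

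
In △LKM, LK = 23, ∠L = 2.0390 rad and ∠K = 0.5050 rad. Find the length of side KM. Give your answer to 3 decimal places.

36.478

The third angle is ∠M = π − ∠L − ∠K = 0.5976 rad.
Law of sines: KM = LK·sin L/sin M ≈ 36.478.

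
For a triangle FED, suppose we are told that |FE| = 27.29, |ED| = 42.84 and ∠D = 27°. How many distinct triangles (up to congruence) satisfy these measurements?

|ED|·sin D = 42.84·sin(27°) ≈ 19.45.
Since |ED| sin D < |FE| < |ED| (19.45 < 27.29 < 42.84), two triangles exist.

2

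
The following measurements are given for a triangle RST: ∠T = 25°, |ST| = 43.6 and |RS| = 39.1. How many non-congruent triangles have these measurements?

2

|ST|·sin T = 43.6·sin(25°) ≈ 18.43.
Since |ST| sin T < |RS| < |ST| (18.43 < 39.1 < 43.6), two triangles exist.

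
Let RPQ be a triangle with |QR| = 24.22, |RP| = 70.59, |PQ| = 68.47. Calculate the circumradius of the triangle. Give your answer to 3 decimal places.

By the law of cosines, cos R = (|QR|² + |RP|² − |PQ|²) / (2·|QR|·|RP|) ≈ 0.25777, so ∠R ≈ 75.06°.
Circumradius = |PQ|/(2 sin R) ≈ 35.432.

35.432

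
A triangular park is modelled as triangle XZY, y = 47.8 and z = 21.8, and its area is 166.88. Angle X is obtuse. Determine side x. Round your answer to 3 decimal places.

68.807

From area = ½·z·y·sin X, we get sin X = 2·area/(z·y) ≈ 0.32029.
Taking the obtuse solution, ∠X ≈ 161.32°.
Law of cosines then gives x ≈ 68.807.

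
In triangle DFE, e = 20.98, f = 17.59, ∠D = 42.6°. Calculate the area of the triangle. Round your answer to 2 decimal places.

Area = ½·f·e·sin D ≈ 124.9.

124.90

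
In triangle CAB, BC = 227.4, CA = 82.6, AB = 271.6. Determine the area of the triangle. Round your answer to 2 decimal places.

8584.85

Semiperimeter s = (271.6 + 227.4 + 82.6)/2 = 290.8.
Heron's formula: area = √(290.8·19.2·63.4·208.2) ≈ 8584.9.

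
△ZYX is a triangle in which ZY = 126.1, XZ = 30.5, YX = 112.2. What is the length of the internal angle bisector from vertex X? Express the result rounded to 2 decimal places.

t_X ≈ 27.38

By the law of cosines, cos X = (YX² + XZ² − ZY²) / (2·YX·XZ) ≈ -0.34805, so ∠X ≈ 110.37°.
The bisector from X has length 2·YX·XZ·cos(∠X/2)/(YX+XZ) ≈ 27.384.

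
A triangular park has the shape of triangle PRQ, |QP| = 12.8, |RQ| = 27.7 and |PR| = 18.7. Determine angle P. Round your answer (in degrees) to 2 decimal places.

By the law of cosines, cos P = (|QP|² + |PR|² − |RQ|²) / (2·|QP|·|PR|) ≈ -0.53008, so ∠P ≈ 122.01°.

∠P ≈ 122.01°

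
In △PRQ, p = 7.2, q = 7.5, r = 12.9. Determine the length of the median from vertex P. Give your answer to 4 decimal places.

Median from P: ½√(2·r² + 2·q² − p²) ≈ 9.9182.

m_P ≈ 9.9182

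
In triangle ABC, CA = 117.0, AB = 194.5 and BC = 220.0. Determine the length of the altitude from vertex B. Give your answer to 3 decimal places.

h_B ≈ 194.043

Semiperimeter s = (220 + 117 + 194.5)/2 = 265.75.
Heron's formula: area = √(265.75·45.75·148.75·71.25) ≈ 11351.
The altitude from B has length 2·area/CA ≈ 194.04.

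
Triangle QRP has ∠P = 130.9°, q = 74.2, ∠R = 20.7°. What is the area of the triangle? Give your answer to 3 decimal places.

The third angle is ∠Q = 180° − ∠R − ∠P = 28.40°.
Law of sines: r = q·sin R/sin Q ≈ 55.144.
Law of sines: p = q·sin P/sin Q ≈ 117.92.
Area = ½·q·r·sin P ≈ 1546.4.

1546.358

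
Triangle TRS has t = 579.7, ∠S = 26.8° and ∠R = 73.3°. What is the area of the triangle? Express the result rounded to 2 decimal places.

The third angle is ∠T = 180° − ∠R − ∠S = 79.90°.
Law of sines: r = t·sin R/sin T ≈ 563.99.
Law of sines: s = t·sin S/sin T ≈ 265.49.
Area = ½·t·r·sin S ≈ 73706.

area ≈ 73706.05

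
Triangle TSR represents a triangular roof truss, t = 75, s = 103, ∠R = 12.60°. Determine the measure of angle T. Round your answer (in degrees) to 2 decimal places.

By the law of cosines, r² = t² + s² − 2·t·s·cos R = 1156.1, so r ≈ 34.001.
Law of cosines again: cos T = (s² + r² − t²)/(2·s·r) ≈ 0.87662, so ∠T ≈ 28.76°.

28.76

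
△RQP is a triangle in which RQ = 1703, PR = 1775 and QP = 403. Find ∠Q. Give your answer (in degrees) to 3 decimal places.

By the law of cosines, cos Q = (RQ² + QP² − PR²) / (2·RQ·QP) ≈ -0.06412, so ∠Q ≈ 93.68°.

93.676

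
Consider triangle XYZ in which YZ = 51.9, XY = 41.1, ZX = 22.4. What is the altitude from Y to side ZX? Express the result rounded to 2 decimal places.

39.54

Semiperimeter s = (51.9 + 22.4 + 41.1)/2 = 57.7.
Heron's formula: area = √(57.7·5.8·35.3·16.6) ≈ 442.84.
The altitude from Y has length 2·area/ZX ≈ 39.539.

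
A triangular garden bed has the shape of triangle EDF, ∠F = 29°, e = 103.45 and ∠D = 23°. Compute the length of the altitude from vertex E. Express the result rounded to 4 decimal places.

h_E ≈ 24.8684

The third angle is ∠E = 180° − ∠D − ∠F = 128.00°.
Law of sines: d = e·sin D/sin E ≈ 51.295.
Law of sines: f = e·sin F/sin E ≈ 63.646.
Area = ½·e·d·sin F ≈ 1286.3.
The altitude from E has length 2·area/e ≈ 24.868.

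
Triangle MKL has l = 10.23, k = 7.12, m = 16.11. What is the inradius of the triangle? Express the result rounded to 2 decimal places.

Semiperimeter s = (16.11 + 7.12 + 10.23)/2 = 16.73.
Heron's formula: area = √(16.73·0.62·9.61·6.5) ≈ 25.454.
Inradius = area/s = 25.454/16.73 ≈ 1.5215.

1.52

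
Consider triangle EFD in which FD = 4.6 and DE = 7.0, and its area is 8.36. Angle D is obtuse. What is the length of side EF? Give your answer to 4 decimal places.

11.1892

From area = ½·FD·DE·sin D, we get sin D = 2·area/(FD·DE) ≈ 0.51925.
Taking the obtuse solution, ∠D ≈ 148.72°.
Law of cosines then gives EF ≈ 11.189.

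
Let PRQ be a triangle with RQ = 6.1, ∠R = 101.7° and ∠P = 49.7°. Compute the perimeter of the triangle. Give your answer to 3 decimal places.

The third angle is ∠Q = 180° − ∠P − ∠R = 28.60°.
Law of sines: QP = RQ·sin R/sin P ≈ 7.8321.
Law of sines: PR = RQ·sin Q/sin P ≈ 3.8287.
Semiperimeter s = (6.1+7.8321+3.8287)/2 = 8.8804.
Perimeter = 6.1 + 7.8321 + 3.8287 = 17.761.

perimeter ≈ 17.761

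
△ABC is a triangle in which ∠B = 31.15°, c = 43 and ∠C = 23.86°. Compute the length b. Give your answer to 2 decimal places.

The third angle is ∠A = 180° − ∠B − ∠C = 124.99°.
Law of sines: b = c·sin B/sin C ≈ 54.989.

54.99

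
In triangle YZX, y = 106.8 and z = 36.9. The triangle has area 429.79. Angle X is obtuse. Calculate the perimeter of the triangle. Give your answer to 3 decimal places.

From area = ½·y·z·sin X, we get sin X = 2·area/(y·z) ≈ 0.21812.
Taking the obtuse solution, ∠X ≈ 167.40°.
Law of cosines then gives x ≈ 143.04.
Perimeter = 106.8 + 36.9 + 143.04 = 286.74.

286.738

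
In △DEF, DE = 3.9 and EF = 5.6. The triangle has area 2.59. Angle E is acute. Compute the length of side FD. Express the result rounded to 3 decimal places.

From area = ½·DE·EF·sin E, we get sin E = 2·area/(DE·EF) ≈ 0.23718.
Taking the acute solution, ∠E ≈ 13.72°.
Law of cosines then gives FD ≈ 2.0338.

2.034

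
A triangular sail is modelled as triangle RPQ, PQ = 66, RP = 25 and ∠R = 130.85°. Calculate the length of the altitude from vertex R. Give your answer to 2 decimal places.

h_R ≈ 13.43

Law of sines: sin Q = RP·sin R/PQ ≈ 0.28652.
Since PQ ≥ RP, only the acute value applies: ∠Q ≈ 16.65°.
Then ∠P = 180° − ∠R − ∠Q ≈ 32.50°.
Law of sines gives QR = PQ·sin P/sin R ≈ 46.881.
Area = ½·PQ·RP·sin P ≈ 443.27.
The altitude from R has length 2·area/PQ ≈ 13.432.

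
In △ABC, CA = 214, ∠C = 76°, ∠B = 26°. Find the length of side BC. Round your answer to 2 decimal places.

477.50

The third angle is ∠A = 180° − ∠B − ∠C = 78.00°.
Law of sines: BC = CA·sin A/sin B ≈ 477.5.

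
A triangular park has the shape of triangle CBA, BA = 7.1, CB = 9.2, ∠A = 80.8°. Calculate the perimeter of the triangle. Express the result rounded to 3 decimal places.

perimeter ≈ 23.395

Law of sines: sin C = BA·sin A/CB ≈ 0.76181.
Since CB ≥ BA, only the acute value applies: ∠C ≈ 49.62°.
Then ∠B = 180° − ∠A − ∠C ≈ 49.58°.
Law of sines gives AC = CB·sin B/sin A ≈ 7.0949.
Semiperimeter s = (7.1+7.0949+9.2)/2 = 11.697.
Perimeter = 7.1 + 7.0949 + 9.2 = 23.395.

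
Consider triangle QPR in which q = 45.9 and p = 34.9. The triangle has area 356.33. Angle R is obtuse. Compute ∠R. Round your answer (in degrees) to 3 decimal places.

∠R ≈ 153.584°

From area = ½·q·p·sin R, we get sin R = 2·area/(q·p) ≈ 0.44488.
Taking the obtuse solution, ∠R ≈ 153.58°.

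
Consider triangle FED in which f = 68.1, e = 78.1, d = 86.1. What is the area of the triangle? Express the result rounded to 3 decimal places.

area ≈ 2526.131

Semiperimeter s = (68.1 + 78.1 + 86.1)/2 = 116.15.
Heron's formula: area = √(116.15·48.05·38.05·30.05) ≈ 2526.1.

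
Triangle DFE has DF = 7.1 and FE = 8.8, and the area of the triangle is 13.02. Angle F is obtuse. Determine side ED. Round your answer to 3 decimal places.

From area = ½·DF·FE·sin F, we get sin F = 2·area/(DF·FE) ≈ 0.41677.
Taking the obtuse solution, ∠F ≈ 155.37°.
Law of cosines then gives ED ≈ 15.538.

15.538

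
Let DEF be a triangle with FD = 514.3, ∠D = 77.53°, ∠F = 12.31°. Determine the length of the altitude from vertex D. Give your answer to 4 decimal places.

The third angle is ∠E = 180° − ∠F − ∠D = 90.16°.
Law of sines: EF = FD·sin D/sin E ≈ 502.17.
Law of sines: DE = FD·sin F/sin E ≈ 109.65.
Area = ½·FD·EF·sin F ≈ 27531.
The altitude from D has length 2·area/EF ≈ 109.65.

h_D ≈ 109.6492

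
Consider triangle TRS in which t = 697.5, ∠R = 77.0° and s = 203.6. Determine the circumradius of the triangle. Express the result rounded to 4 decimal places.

349.5723

By the law of cosines, r² = s² + t² − 2·s·t·cos R = 4.6407e+05, so r ≈ 681.23.
Area = ½·s·t·sin R ≈ 69186.
Circumradius = r/(2 sin R) ≈ 349.57.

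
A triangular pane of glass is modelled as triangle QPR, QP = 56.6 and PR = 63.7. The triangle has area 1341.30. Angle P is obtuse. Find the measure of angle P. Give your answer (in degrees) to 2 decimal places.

From area = ½·QP·PR·sin P, we get sin P = 2·area/(QP·PR) ≈ 0.74405.
Taking the obtuse solution, ∠P ≈ 131.92°.

∠P ≈ 131.92°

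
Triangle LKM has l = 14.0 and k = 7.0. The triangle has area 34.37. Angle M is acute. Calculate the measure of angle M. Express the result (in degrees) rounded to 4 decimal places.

∠M ≈ 44.5417°

From area = ½·l·k·sin M, we get sin M = 2·area/(l·k) ≈ 0.70143.
Taking the acute solution, ∠M ≈ 44.54°.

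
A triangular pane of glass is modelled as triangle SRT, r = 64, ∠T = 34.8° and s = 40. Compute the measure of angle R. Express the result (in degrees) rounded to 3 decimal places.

By the law of cosines, t² = s² + r² − 2·s·r·cos T = 1491.7, so t ≈ 38.623.
Law of cosines again: cos R = (t² + s² − r²)/(2·t·s) ≈ -0.32503, so ∠R ≈ 108.97°.

∠R ≈ 108.967°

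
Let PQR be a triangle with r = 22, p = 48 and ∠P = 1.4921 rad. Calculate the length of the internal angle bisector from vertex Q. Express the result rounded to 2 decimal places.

Law of sines: sin R = r·sin P/p ≈ 0.45691.
Since p ≥ r, only the acute value applies: ∠R ≈ 0.4745 rad.
Then ∠Q = π − ∠P − ∠R ≈ 1.1750 rad.
Law of sines gives q = p·sin Q/sin P ≈ 44.426.
The bisector from Q has length 2·r·p·cos(∠Q/2)/(r+p) ≈ 25.113.

25.11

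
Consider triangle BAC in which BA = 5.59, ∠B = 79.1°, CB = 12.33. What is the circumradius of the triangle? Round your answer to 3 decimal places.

By the law of cosines, AC² = CB² + BA² − 2·CB·BA·cos B = 157.21, so AC ≈ 12.538.
Area = ½·CB·BA·sin B ≈ 33.841.
Circumradius = AC/(2 sin B) ≈ 6.3844.

R ≈ 6.384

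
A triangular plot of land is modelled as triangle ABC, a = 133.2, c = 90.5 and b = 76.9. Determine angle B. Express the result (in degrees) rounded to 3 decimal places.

By the law of cosines, cos B = (c² + a² − b²) / (2·c·a) ≈ 0.83034, so ∠B ≈ 33.87°.

33.866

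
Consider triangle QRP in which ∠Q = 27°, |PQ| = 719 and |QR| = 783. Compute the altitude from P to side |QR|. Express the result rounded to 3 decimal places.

326.419

By the law of cosines, |RP|² = |PQ|² + |QR|² − 2·|PQ|·|QR|·cos Q = 1.2682e+05, so |RP| ≈ 356.11.
Area = ½·|PQ|·|QR|·sin Q ≈ 1.2779e+05.
The altitude from P has length 2·area/|QR| ≈ 326.42.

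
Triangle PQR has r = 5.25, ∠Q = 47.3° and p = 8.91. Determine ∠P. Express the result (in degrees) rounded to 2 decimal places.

∠P ≈ 96.90°

By the law of cosines, q² = r² + p² − 2·r·p·cos Q = 43.505, so q ≈ 6.5959.
Law of cosines again: cos P = (q² + r² − p²)/(2·q·r) ≈ -0.12014, so ∠P ≈ 96.90°.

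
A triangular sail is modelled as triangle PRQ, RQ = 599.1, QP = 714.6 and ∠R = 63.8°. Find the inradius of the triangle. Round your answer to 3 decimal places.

Law of sines: sin P = RQ·sin R/QP ≈ 0.75224.
Since QP ≥ RQ, only the acute value applies: ∠P ≈ 48.78°.
Then ∠Q = 180° − ∠R − ∠P ≈ 67.42°.
Law of sines gives PR = QP·sin Q/sin R ≈ 735.35.
Area = ½·QP·RQ·sin Q ≈ 1.9764e+05.
Semiperimeter s = (599.1+714.6+735.35)/2 = 1024.5.
Inradius = area/s = 1.9764e+05/1024.5 ≈ 192.91.

192.912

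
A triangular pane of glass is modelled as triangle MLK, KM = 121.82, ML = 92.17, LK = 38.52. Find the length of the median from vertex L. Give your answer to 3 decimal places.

Median from L: ½√(2·ML² + 2·LK² − KM²) ≈ 35.77.

35.770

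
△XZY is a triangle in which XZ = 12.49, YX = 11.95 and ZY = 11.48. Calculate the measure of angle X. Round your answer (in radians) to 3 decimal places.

By the law of cosines, cos X = (YX² + XZ² − ZY²) / (2·YX·XZ) ≈ 0.55948, so ∠X ≈ 0.9770 rad.

∠X ≈ 0.977 rad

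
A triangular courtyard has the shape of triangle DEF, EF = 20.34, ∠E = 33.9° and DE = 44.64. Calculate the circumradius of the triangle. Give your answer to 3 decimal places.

By the law of cosines, FD² = DE² + EF² − 2·DE·EF·cos E = 899.18, so FD ≈ 29.986.
Area = ½·DE·EF·sin E ≈ 253.21.
Circumradius = FD/(2 sin E) ≈ 26.882.

R ≈ 26.882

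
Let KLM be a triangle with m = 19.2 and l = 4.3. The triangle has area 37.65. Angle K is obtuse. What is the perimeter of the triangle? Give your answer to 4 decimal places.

44.8269

From area = ½·l·m·sin K, we get sin K = 2·area/(l·m) ≈ 0.91206.
Taking the obtuse solution, ∠K ≈ 114.21°.
Law of cosines then gives k ≈ 21.327.
Perimeter = 21.327 + 4.3 + 19.2 = 44.827.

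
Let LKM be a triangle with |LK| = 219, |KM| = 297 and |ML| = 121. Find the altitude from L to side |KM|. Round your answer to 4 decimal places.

78.1165

Semiperimeter s = (297 + 121 + 219)/2 = 318.5.
Heron's formula: area = √(318.5·21.5·197.5·99.5) ≈ 11600.
The altitude from L has length 2·area/|KM| ≈ 78.116.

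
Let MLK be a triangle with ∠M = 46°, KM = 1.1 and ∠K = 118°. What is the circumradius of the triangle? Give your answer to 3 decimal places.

1.995

The third angle is ∠L = 180° − ∠K − ∠M = 16.00°.
Law of sines: LK = KM·sin M/sin L ≈ 2.8707.
Law of sines: ML = KM·sin K/sin L ≈ 3.5236.
Circumradius = KM/(2 sin L) ≈ 1.9954.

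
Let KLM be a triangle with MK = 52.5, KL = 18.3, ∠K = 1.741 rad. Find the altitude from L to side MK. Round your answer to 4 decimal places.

18.0356

By the law of cosines, LM² = MK² + KL² − 2·MK·KL·cos K = 3416.6, so LM ≈ 58.452.
Area = ½·MK·KL·sin K ≈ 473.43.
The altitude from L has length 2·area/MK ≈ 18.036.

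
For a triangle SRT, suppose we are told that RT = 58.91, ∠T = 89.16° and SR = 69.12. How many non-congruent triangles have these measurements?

RT·sin T = 58.91·sin(89.16°) ≈ 58.9.
Since SR ≥ RT, exactly one triangle exists.

1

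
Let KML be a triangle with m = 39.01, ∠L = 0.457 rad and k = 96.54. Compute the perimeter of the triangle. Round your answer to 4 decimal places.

By the law of cosines, l² = k² + m² − 2·k·m·cos L = 4082.6, so l ≈ 63.896.
Semiperimeter s = (96.54+39.01+63.896)/2 = 99.723.
Perimeter = 96.54 + 39.01 + 63.896 = 199.45.

perimeter ≈ 199.4455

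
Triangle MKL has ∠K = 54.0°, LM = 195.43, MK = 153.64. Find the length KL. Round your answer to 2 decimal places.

241.12

Law of sines: sin L = MK·sin K/LM ≈ 0.63602.
Since LM ≥ MK, only the acute value applies: ∠L ≈ 39.50°.
Then ∠M = 180° − ∠K − ∠L ≈ 86.50°.
Law of sines gives KL = LM·sin M/sin K ≈ 241.12.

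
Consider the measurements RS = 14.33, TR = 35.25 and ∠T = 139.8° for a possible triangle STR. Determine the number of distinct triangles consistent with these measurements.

0

TR·sin T = 35.25·sin(139.8°) ≈ 22.75.
Since ∠T is not acute, a triangle exists only if RS > TR; here RS ≤ TR, so there is no triangle.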